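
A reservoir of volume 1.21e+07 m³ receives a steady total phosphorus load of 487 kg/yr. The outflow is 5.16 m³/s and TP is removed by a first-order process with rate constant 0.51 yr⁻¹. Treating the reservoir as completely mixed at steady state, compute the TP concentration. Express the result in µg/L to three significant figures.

2.88 µg/L

Outflow Q = 5.16 m³/s × 3.156e+07 s/yr = 1.628e+08 m³/yr.
Steady-state CSTR mass balance: W = Q·C + k·V·C, so C = W/(Q + kV).
Q + kV = 1.628e+08 + 0.51·1.21e+07 = 1.69e+08 m³/yr.
C = 487/1.69e+08 = 2.882e-06 kg/m³ = 0.002882 mg/L = 2.882 µg/L.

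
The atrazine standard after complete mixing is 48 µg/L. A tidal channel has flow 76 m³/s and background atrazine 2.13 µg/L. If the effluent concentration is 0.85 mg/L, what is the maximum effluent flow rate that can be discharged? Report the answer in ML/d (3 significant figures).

376 ML/d

2.13 µg/L = 0.00213 mg/L.
48 µg/L = 0.048 mg/L.
Mass balance at complete mixing: C_std·(Q_w + Q_r) = Q_w·C_e + Q_r·C_b.
Rearranging, Q_w = Q_r·(C_std − C_b)/(C_e − C_std) = 76·(0.048 − 0.00213) / (0.85 − 0.048) = 4.347 m³/s.
= 375.6 ML/d.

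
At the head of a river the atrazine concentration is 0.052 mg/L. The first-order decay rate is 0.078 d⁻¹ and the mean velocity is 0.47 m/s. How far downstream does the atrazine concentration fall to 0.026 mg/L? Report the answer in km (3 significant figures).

From C = C₀·e^(−kt), t = ln(C₀/C)/k = ln(0.052/0.026)/0.078 = 0.6931/0.078 = 8.887 d.
Distance = v·t = 0.47 m/s × 7.678e+05 s = 3.609e+05 m = 360.9 km.

361 km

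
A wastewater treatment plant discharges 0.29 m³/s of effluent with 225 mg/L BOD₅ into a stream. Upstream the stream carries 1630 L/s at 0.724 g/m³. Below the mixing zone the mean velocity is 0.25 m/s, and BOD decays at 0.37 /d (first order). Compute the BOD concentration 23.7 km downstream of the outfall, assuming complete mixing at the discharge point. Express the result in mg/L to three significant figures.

1630 L/s = 1.63 m³/s.
After complete mixing, C₀ = (0.29·225 + 1.63·0.724) / 1.92 = 34.6 mg/L.
Travel time t = 2.37e+04 m / 0.25 m/s = 9.48e+04 s = 1.097 d.
C = 34.6·exp(−0.37·1.097) = 34.6·0.6663 = 23.05 mg/L.

23.1 mg/L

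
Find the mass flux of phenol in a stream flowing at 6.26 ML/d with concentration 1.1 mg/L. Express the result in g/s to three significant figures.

0.0797 g/s

6.26 ML/d = 0.07245 m³/s.
Mass flux = Q·C = 0.07245 m³/s × 1.1 g/m³ = 0.0797 g/s.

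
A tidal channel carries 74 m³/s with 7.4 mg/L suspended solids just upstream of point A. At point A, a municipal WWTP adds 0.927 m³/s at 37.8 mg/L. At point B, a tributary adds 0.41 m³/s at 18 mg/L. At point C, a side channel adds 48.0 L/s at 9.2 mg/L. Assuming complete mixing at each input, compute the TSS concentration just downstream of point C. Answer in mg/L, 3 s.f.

7.83 mg/L

After input A: C = (74·7.4 + 0.927·37.8) / 74.93 = 7.776 mg/L.
After input B: C = (74.93·7.776 + 0.41·18) / 75.34 = 7.832 mg/L.
48.0 L/s = 0.048 m³/s.
After input C: C = (75.34·7.832 + 0.048·9.2) / 75.39 = 7.833 mg/L.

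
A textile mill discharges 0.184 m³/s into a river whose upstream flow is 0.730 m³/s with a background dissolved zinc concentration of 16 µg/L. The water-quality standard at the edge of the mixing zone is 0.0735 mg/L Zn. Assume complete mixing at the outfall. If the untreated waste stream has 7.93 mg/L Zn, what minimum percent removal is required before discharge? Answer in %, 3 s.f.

16 µg/L = 0.016 mg/L.
Mass balance: 0.0735·0.914 = 0.184·Cₑ + 0.73·0.016.
Cₑ = (0.06718 − 0.01168) / 0.184 = 0.3016 mg/L.
Required removal = 1 − 0.3016/7.93 = 96.2 %.

96.2 %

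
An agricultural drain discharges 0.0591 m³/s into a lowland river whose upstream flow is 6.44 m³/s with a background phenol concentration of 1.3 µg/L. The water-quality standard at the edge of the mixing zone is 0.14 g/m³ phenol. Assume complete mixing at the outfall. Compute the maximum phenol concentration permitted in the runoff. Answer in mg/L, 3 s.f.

15.3 mg/L

1.3 µg/L = 0.0013 mg/L.
Mass balance: 0.14·6.499 = 0.0591·Cₑ + 6.44·0.0013.
Cₑ = (0.9099 − 0.008372) / 0.0591 = 15.25 mg/L.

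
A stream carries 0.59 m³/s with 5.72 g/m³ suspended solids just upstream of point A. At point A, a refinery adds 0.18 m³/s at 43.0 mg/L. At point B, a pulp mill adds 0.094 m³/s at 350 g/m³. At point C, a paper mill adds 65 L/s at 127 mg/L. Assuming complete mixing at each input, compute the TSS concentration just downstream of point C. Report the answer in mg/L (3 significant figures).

56.3 mg/L

After input A: C = (0.59·5.72 + 0.18·43) / 0.77 = 14.43 mg/L.
After input B: C = (0.77·14.43 + 0.094·350) / 0.864 = 50.94 mg/L.
65 L/s = 0.065 m³/s.
After input C: C = (0.864·50.94 + 0.065·127) / 0.929 = 56.26 mg/L.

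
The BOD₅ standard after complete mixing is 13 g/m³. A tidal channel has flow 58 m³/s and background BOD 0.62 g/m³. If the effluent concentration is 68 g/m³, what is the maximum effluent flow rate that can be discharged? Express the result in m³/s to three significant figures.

Mass balance at complete mixing: C_std·(Q_w + Q_r) = Q_w·C_e + Q_r·C_b.
Rearranging, Q_w = Q_r·(C_std − C_b)/(C_e − C_std) = 58·(13 − 0.62) / (68 − 13) = 13.06 m³/s.

13.1 m³/s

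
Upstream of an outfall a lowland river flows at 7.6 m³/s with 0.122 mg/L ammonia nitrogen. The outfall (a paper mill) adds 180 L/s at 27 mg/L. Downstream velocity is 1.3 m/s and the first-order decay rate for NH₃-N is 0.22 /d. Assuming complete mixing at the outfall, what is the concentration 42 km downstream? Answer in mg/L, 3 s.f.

180 L/s = 0.18 m³/s.
After complete mixing, C₀ = (0.18·27 + 7.6·0.122) / 7.78 = 0.7439 mg/L.
Travel time t = 4.2e+04 m / 1.3 m/s = 3.231e+04 s = 0.3739 d.
C = 0.7439·exp(−0.22·0.3739) = 0.7439·0.921 = 0.6851 mg/L.

0.685 mg/L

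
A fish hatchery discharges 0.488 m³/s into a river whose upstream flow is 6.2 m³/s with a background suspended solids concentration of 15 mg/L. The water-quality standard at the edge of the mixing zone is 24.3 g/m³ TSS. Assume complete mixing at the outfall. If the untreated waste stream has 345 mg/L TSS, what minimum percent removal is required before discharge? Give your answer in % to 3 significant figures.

Mass balance: 24.3·6.688 = 0.488·Cₑ + 6.2·15.
Cₑ = (162.5 − 93) / 0.488 = 142.5 mg/L.
Required removal = 1 − 142.5/345 = 58.71 %.

58.7 %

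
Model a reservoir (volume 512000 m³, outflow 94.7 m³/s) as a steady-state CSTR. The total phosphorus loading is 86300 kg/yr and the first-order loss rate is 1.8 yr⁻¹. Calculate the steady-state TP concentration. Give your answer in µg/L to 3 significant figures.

28.9 µg/L

Outflow Q = 94.7 m³/s × 3.156e+07 s/yr = 2.989e+09 m³/yr.
Steady-state CSTR mass balance: W = Q·C + k·V·C, so C = W/(Q + kV).
Q + kV = 2.989e+09 + 1.8·512000 = 2.989e+09 m³/yr.
C = 86300/2.989e+09 = 2.887e-05 kg/m³ = 0.02887 mg/L = 28.87 µg/L.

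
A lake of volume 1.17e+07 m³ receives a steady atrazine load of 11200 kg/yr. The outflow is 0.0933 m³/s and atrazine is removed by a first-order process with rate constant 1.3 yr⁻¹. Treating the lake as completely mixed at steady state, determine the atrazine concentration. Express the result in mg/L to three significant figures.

0.617 mg/L

Outflow Q = 0.0933 m³/s × 3.156e+07 s/yr = 2.944e+06 m³/yr.
Steady-state CSTR mass balance: W = Q·C + k·V·C, so C = W/(Q + kV).
Q + kV = 2.944e+06 + 1.3·1.17e+07 = 1.815e+07 m³/yr.
C = 11200/1.815e+07 = 0.0006169 kg/m³ = 0.6169 mg/L.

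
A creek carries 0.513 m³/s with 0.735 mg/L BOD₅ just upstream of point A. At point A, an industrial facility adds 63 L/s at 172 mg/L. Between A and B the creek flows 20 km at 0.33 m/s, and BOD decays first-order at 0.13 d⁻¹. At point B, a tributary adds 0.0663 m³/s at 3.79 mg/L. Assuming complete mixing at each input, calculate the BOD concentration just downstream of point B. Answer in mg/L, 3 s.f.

16.3 mg/L

63 L/s = 0.063 m³/s.
After input A: C = (0.513·0.735 + 0.063·172) / 0.576 = 19.47 mg/L.
Over the 20 km reach to input B (t = 6.061e+04 s = 0.7015 d), decay gives C = 19.47·exp(−0.13·0.7015) = 17.77 mg/L.
After input B: C = (0.576·17.77 + 0.0663·3.79) / 0.6423 = 16.33 mg/L.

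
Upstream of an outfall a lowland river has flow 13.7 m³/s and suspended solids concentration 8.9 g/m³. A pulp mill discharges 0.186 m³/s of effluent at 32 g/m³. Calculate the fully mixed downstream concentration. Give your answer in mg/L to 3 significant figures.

9.21 mg/L

Flow-weighted mixing gives C = (0.186·32 + 13.7·8.9) / (0.186 + 13.7) = 127.9/13.89 = 9.209 mg/L.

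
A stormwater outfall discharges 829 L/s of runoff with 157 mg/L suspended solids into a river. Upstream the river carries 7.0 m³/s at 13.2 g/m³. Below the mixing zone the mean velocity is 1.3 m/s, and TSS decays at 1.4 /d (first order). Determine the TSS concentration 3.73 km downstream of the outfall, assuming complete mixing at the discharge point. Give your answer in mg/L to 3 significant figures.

27.1 mg/L

829 L/s = 0.829 m³/s.
After complete mixing, C₀ = (0.829·157 + 7·13.2) / 7.829 = 28.43 mg/L.
Travel time t = 3730 m / 1.3 m/s = 2869 s = 0.03321 d.
C = 28.43·exp(−1.4·0.03321) = 28.43·0.9546 = 27.14 mg/L.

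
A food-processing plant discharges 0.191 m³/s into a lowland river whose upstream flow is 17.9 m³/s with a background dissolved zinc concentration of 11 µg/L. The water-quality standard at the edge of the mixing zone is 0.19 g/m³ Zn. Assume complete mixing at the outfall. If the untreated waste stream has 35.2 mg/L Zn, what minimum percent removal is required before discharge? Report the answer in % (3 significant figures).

11 µg/L = 0.011 mg/L.
Mass balance: 0.19·18.09 = 0.191·Cₑ + 17.9·0.011.
Cₑ = (3.437 − 0.1969) / 0.191 = 16.97 mg/L.
Required removal = 1 − 16.97/35.2 = 51.8 %.

51.8 %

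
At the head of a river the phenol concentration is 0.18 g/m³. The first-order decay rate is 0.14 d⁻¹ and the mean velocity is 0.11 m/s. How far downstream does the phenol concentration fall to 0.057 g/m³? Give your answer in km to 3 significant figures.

From C = C₀·e^(−kt), t = ln(C₀/C)/k = ln(0.18/0.057)/0.14 = 1.15/0.14 = 8.214 d.
Distance = v·t = 0.11 m/s × 7.097e+05 s = 7.806e+04 m = 78.06 km.

78.1 km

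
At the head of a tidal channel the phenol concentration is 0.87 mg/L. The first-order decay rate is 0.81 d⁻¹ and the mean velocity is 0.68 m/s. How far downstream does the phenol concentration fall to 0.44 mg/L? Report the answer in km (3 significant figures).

From C = C₀·e^(−kt), t = ln(C₀/C)/k = ln(0.87/0.44)/0.81 = 0.6817/0.81 = 0.8416 d.
Distance = v·t = 0.68 m/s × 7.272e+04 s = 4.945e+04 m = 49.45 km.

49.4 km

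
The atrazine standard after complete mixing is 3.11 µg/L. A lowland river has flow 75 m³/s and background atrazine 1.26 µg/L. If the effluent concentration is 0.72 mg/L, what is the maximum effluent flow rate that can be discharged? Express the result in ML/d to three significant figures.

1.26 µg/L = 0.00126 mg/L.
3.11 µg/L = 0.00311 mg/L.
Mass balance at complete mixing: C_std·(Q_w + Q_r) = Q_w·C_e + Q_r·C_b.
Rearranging, Q_w = Q_r·(C_std − C_b)/(C_e − C_std) = 75·(0.00311 − 0.00126) / (0.72 − 0.00311) = 0.1935 m³/s.
= 16.72 ML/d.

16.7 ML/d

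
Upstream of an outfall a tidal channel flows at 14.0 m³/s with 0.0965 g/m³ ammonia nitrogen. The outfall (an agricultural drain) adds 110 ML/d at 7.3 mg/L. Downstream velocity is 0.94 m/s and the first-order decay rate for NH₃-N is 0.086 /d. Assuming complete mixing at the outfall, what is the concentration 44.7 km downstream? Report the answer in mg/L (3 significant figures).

0.665 mg/L

110 ML/d = 1.273 m³/s.
After complete mixing, C₀ = (1.273·7.3 + 14·0.0965) / 15.27 = 0.697 mg/L.
Travel time t = 4.47e+04 m / 0.94 m/s = 4.755e+04 s = 0.5504 d.
C = 0.697·exp(−0.086·0.5504) = 0.697·0.9538 = 0.6648 mg/L.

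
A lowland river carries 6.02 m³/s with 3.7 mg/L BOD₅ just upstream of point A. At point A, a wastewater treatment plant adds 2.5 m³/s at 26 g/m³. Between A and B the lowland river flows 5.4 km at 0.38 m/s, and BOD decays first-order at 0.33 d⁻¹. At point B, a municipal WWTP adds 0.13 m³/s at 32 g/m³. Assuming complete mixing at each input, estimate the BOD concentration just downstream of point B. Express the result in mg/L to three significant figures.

10.0 mg/L

After input A: C = (6.02·3.7 + 2.5·26) / 8.52 = 10.24 mg/L.
Over the 5.4 km reach to input B (t = 1.421e+04 s = 0.1645 d), decay gives C = 10.24·exp(−0.33·0.1645) = 9.702 mg/L.
After input B: C = (8.52·9.702 + 0.13·32) / 8.65 = 10.04 mg/L.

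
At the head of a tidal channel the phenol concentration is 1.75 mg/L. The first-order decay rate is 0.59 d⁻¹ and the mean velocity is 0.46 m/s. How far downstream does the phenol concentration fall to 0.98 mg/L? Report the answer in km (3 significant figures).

From C = C₀·e^(−kt), t = ln(C₀/C)/k = ln(1.75/0.98)/0.59 = 0.5798/0.59 = 0.9827 d.
Distance = v·t = 0.46 m/s × 8.491e+04 s = 3.906e+04 m = 39.06 km.

39.1 km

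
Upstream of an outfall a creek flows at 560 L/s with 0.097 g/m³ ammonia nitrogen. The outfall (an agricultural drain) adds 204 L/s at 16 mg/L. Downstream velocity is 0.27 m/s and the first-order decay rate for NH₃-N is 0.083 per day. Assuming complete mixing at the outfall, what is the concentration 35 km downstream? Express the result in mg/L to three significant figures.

3.83 mg/L

204 L/s = 0.204 m³/s.
560 L/s = 0.56 m³/s.
After complete mixing, C₀ = (0.204·16 + 0.56·0.097) / 0.764 = 4.343 mg/L.
Travel time t = 3.5e+04 m / 0.27 m/s = 1.296e+05 s = 1.5 d.
C = 4.343·exp(−0.083·1.5) = 4.343·0.8829 = 3.835 mg/L.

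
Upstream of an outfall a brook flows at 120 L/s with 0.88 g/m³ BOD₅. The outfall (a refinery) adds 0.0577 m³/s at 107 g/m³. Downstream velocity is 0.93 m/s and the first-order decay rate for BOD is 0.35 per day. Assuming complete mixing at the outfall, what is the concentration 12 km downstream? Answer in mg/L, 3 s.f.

33.5 mg/L

120 L/s = 0.12 m³/s.
After complete mixing, C₀ = (0.0577·107 + 0.12·0.88) / 0.1777 = 35.34 mg/L.
Travel time t = 1.2e+04 m / 0.93 m/s = 1.29e+04 s = 0.1493 d.
C = 35.34·exp(−0.35·0.1493) = 35.34·0.9491 = 33.54 mg/L.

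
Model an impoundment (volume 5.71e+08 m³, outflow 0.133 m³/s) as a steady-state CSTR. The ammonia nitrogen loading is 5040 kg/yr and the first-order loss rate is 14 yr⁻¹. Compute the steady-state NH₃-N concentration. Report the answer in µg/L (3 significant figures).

0.630 µg/L

Outflow Q = 0.133 m³/s × 3.156e+07 s/yr = 4.197e+06 m³/yr.
Steady-state CSTR mass balance: W = Q·C + k·V·C, so C = W/(Q + kV).
Q + kV = 4.197e+06 + 14·5.71e+08 = 7.998e+09 m³/yr.
C = 5040/7.998e+09 = 6.301e-07 kg/m³ = 0.0006301 mg/L = 0.6301 µg/L.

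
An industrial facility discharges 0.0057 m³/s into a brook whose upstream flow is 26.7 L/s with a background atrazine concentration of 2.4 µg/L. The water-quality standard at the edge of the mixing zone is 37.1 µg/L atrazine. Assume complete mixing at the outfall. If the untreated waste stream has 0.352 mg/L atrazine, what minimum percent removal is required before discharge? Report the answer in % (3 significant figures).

26.7 L/s = 0.0267 m³/s.
2.4 µg/L = 0.0024 mg/L.
37.1 µg/L = 0.0371 mg/L.
Mass balance: 0.0371·0.0324 = 0.0057·Cₑ + 0.0267·0.0024.
Cₑ = (0.001202 − 6.408e-05) / 0.0057 = 0.1996 mg/L.
Required removal = 1 − 0.1996/0.352 = 43.28 %.

43.3 %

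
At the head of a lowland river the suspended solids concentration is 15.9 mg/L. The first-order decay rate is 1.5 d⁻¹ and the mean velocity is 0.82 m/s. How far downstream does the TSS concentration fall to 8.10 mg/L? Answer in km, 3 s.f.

From C = C₀·e^(−kt), t = ln(C₀/C)/k = ln(15.9/8.10)/1.5 = 0.6745/1.5 = 0.4496 d.
Distance = v·t = 0.82 m/s × 3.885e+04 s = 3.186e+04 m = 31.86 km.

31.9 km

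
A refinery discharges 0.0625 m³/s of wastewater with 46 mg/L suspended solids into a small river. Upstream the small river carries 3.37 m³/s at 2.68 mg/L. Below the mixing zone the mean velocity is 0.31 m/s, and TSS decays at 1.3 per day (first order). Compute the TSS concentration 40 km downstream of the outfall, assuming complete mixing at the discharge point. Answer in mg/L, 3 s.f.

0.498 mg/L

After complete mixing, C₀ = (0.0625·46 + 3.37·2.68) / 3.433 = 3.469 mg/L.
Travel time t = 4e+04 m / 0.31 m/s = 1.29e+05 s = 1.493 d.
C = 3.469·exp(−1.3·1.493) = 3.469·0.1435 = 0.4978 mg/L.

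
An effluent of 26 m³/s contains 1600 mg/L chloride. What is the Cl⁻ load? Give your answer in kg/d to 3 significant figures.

3.59e+06 kg/d

Mass flux = Q·C = 26 m³/s × 1600 g/m³ = 4.16e+04 g/s.
= 4.16e+04 g/s × 86.4 = 3.594e+06 kg/d.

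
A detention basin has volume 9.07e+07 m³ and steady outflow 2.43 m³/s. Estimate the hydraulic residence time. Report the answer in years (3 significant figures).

Q = 2.43 m³/s × 3.156e+07 s/yr = 7.668e+07 m³/yr.
Hydraulic residence time τ = V/Q = 9.07e+07/7.668e+07 = 1.183 yr.

1.18 yr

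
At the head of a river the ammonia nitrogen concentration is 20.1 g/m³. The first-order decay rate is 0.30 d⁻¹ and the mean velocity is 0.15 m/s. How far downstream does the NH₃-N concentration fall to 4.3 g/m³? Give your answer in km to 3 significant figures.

From C = C₀·e^(−kt), t = ln(C₀/C)/k = ln(20.1/4.3)/0.30 = 1.542/0.30 = 5.14 d.
Distance = v·t = 0.15 m/s × 4.441e+05 s = 6.662e+04 m = 66.62 km.

66.6 km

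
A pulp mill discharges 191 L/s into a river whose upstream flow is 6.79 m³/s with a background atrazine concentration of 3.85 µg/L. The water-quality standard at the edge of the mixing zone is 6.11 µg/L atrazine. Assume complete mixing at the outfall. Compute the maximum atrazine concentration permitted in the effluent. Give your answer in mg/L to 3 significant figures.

191 L/s = 0.191 m³/s.
3.85 µg/L = 0.00385 mg/L.
6.11 µg/L = 0.00611 mg/L.
Mass balance: 0.00611·6.981 = 0.191·Cₑ + 6.79·0.00385.
Cₑ = (0.04265 − 0.02614) / 0.191 = 0.08645 mg/L.

0.0865 mg/L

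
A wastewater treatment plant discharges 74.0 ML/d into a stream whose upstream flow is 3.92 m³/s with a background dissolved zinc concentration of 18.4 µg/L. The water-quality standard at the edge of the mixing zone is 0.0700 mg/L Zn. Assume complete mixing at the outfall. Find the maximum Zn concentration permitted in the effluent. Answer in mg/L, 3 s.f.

74.0 ML/d = 0.8565 m³/s.
18.4 µg/L = 0.0184 mg/L.
Mass balance: 0.07·4.776 = 0.8565·Cₑ + 3.92·0.0184.
Cₑ = (0.3344 − 0.07213) / 0.8565 = 0.3062 mg/L.

0.306 mg/L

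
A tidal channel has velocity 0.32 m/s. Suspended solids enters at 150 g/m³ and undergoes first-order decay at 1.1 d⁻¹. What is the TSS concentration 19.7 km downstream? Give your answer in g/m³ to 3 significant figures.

Travel time t = 19.7 km / 0.32 m/s = 1.97e+04/0.32 = 6.156e+04 s = 0.7125 d.
First-order decay: C = 150·exp(−1.1·0.7125) = 150·0.4567 = 68.5 g/m³.

68.5 g/m³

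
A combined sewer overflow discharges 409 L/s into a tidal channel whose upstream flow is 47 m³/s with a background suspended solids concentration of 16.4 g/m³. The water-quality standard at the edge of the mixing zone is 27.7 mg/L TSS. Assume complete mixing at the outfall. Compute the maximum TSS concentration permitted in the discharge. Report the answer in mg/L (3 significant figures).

409 L/s = 0.409 m³/s.
Mass balance: 27.7·47.41 = 0.409·Cₑ + 47·16.4.
Cₑ = (1313 − 770.8) / 0.409 = 1326 mg/L.

1330 mg/L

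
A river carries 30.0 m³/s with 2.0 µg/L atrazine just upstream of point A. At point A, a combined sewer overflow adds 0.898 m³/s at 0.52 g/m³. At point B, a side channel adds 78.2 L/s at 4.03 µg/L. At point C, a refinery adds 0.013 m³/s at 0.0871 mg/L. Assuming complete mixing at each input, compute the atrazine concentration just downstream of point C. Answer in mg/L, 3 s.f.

0.0171 mg/L

2.0 µg/L = 0.002 mg/L.
After input A: C = (30·0.002 + 0.898·0.52) / 30.9 = 0.01705 mg/L.
78.2 L/s = 0.0782 m³/s.
4.03 µg/L = 0.00403 mg/L.
After input B: C = (30.9·0.01705 + 0.0782·0.00403) / 30.98 = 0.01702 mg/L.
After input C: C = (30.98·0.01702 + 0.013·0.0871) / 30.99 = 0.01705 mg/L.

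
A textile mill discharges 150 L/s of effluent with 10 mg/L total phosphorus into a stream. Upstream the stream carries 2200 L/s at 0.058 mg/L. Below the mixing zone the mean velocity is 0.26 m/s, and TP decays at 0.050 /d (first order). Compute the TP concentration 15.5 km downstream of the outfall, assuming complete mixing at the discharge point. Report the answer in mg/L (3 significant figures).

0.669 mg/L

150 L/s = 0.15 m³/s.
2200 L/s = 2.2 m³/s.
After complete mixing, C₀ = (0.15·10 + 2.2·0.058) / 2.35 = 0.6926 mg/L.
Travel time t = 1.55e+04 m / 0.26 m/s = 5.962e+04 s = 0.69 d.
C = 0.6926·exp(−0.050·0.69) = 0.6926·0.9661 = 0.6691 mg/L.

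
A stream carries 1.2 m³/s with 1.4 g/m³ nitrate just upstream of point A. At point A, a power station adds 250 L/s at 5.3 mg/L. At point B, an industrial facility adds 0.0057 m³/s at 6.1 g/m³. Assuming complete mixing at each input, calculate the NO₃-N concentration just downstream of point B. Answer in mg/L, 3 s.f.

250 L/s = 0.25 m³/s.
After input A: C = (1.2·1.4 + 0.25·5.3) / 1.45 = 2.072 mg/L.
After input B: C = (1.45·2.072 + 0.0057·6.1) / 1.456 = 2.088 mg/L.

2.09 mg/L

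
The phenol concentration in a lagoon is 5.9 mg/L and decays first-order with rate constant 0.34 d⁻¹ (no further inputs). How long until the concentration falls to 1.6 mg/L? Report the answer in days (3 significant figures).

3.84 d

t = ln(C₀/C)/k = ln(5.9/1.6)/0.34 = 1.305/0.34 = 3.838 d.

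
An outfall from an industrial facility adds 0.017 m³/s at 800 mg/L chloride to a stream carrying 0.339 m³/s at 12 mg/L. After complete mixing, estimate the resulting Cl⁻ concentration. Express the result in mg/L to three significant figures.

49.6 mg/L

By mass balance at complete mixing, C = (0.017·800 + 0.339·12) / (0.017 + 0.339) = 17.67/0.356 = 49.63 mg/L.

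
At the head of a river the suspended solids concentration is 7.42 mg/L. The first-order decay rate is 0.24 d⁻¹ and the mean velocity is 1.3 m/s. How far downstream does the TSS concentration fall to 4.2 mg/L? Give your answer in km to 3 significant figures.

266 km

From C = C₀·e^(−kt), t = ln(C₀/C)/k = ln(7.42/4.2)/0.24 = 0.5691/0.24 = 2.371 d.
Distance = v·t = 1.3 m/s × 2.049e+05 s = 2.663e+05 m = 266.3 km.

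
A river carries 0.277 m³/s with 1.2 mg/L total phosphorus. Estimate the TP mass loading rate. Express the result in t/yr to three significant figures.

Mass flux = Q·C = 0.277 m³/s × 1.2 g/m³ = 0.3324 g/s.
= 0.3324 g/s × 31.56 = 10.49 t/yr.

10.5 t/yr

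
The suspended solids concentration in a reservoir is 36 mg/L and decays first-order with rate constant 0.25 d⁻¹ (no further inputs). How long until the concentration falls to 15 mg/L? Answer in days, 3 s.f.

3.50 d

t = ln(C₀/C)/k = ln(36/15)/0.25 = 0.8755/0.25 = 3.502 d.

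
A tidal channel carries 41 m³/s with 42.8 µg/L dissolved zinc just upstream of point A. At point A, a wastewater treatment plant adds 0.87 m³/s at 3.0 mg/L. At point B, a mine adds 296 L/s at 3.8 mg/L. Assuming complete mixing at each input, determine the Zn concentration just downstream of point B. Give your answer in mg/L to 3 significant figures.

42.8 µg/L = 0.0428 mg/L.
After input A: C = (41·0.0428 + 0.87·3) / 41.87 = 0.1042 mg/L.
296 L/s = 0.296 m³/s.
After input B: C = (41.87·0.1042 + 0.296·3.8) / 42.17 = 0.1302 mg/L.

0.130 mg/L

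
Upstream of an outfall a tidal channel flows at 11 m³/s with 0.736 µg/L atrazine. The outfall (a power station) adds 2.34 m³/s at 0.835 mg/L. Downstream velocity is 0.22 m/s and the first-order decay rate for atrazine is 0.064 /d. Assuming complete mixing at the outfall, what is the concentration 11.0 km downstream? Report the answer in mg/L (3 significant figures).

0.736 µg/L = 0.000736 mg/L.
After complete mixing, C₀ = (2.34·0.835 + 11·0.000736) / 13.34 = 0.1471 mg/L.
Travel time t = 1.1e+04 m / 0.22 m/s = 5e+04 s = 0.5787 d.
C = 0.1471·exp(−0.064·0.5787) = 0.1471·0.9636 = 0.1417 mg/L.

0.142 mg/L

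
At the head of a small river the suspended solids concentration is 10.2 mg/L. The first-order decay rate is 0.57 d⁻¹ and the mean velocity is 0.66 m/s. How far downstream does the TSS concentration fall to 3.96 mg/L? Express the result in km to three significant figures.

94.7 km

From C = C₀·e^(−kt), t = ln(C₀/C)/k = ln(10.2/3.96)/0.57 = 0.9461/0.57 = 1.66 d.
Distance = v·t = 0.66 m/s × 1.434e+05 s = 9.465e+04 m = 94.65 km.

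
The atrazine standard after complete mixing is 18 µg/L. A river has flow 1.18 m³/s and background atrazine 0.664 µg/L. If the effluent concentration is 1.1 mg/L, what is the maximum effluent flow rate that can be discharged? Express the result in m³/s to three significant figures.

0.0189 m³/s

0.664 µg/L = 0.000664 mg/L.
18 µg/L = 0.018 mg/L.
Mass balance at complete mixing: C_std·(Q_w + Q_r) = Q_w·C_e + Q_r·C_b.
Rearranging, Q_w = Q_r·(C_std − C_b)/(C_e − C_std) = 1.18·(0.018 − 0.000664) / (1.1 − 0.018) = 0.01891 m³/s.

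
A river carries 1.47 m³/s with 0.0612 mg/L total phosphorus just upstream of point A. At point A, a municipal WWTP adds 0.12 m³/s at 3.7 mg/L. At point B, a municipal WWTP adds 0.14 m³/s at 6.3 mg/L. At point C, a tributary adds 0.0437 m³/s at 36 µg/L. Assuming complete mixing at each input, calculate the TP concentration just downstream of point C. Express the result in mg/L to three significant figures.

0.799 mg/L

After input A: C = (1.47·0.0612 + 0.12·3.7) / 1.59 = 0.3358 mg/L.
After input B: C = (1.59·0.3358 + 0.14·6.3) / 1.73 = 0.8185 mg/L.
36 µg/L = 0.036 mg/L.
After input C: C = (1.73·0.8185 + 0.0437·0.036) / 1.774 = 0.7992 mg/L.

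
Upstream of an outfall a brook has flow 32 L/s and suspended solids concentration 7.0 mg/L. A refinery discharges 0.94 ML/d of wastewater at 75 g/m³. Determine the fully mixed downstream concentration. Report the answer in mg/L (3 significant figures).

0.94 ML/d = 0.01088 m³/s.
32 L/s = 0.032 m³/s.
Flow-weighted mixing gives C = (0.01088·75 + 0.032·7) / (0.01088 + 0.032) = 1.04/0.04288 = 24.25 mg/L.

24.3 mg/L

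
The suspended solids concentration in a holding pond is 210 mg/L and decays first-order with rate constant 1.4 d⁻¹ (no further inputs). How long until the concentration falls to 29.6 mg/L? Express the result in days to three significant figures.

t = ln(C₀/C)/k = ln(210/29.6)/1.4 = 1.959/1.4 = 1.4 d.

1.40 d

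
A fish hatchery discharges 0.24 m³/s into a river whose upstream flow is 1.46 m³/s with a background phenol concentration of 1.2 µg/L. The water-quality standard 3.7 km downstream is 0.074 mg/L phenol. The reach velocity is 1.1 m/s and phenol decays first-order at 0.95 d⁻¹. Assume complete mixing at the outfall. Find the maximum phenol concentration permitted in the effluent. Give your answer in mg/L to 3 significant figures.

0.537 mg/L

1.2 µg/L = 0.0012 mg/L.
Travel time to the compliance point: t = 3700/1.1 = 3364 s = 0.03893 d; decay factor exp(−0.95·0.03893) = 0.9637.
So the concentration just after mixing may be at most 0.074/0.9637 = 0.07679 mg/L.
Mass balance: 0.07679·1.7 = 0.24·Cₑ + 1.46·0.0012.
Cₑ = (0.1305 − 0.001752) / 0.24 = 0.5366 mg/L.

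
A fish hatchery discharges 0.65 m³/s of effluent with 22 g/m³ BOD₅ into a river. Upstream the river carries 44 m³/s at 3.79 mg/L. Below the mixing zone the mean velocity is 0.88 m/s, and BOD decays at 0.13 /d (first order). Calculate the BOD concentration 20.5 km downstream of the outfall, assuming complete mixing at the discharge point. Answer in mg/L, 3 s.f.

3.92 mg/L

After complete mixing, C₀ = (0.65·22 + 44·3.79) / 44.65 = 4.055 mg/L.
Travel time t = 2.05e+04 m / 0.88 m/s = 2.33e+04 s = 0.2696 d.
C = 4.055·exp(−0.13·0.2696) = 4.055·0.9656 = 3.915 mg/L.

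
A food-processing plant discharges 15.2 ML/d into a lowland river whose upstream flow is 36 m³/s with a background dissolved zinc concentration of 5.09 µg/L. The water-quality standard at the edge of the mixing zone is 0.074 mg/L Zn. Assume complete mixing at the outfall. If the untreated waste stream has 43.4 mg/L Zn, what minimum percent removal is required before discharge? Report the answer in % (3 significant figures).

15.2 ML/d = 0.1759 m³/s.
5.09 µg/L = 0.00509 mg/L.
Mass balance: 0.074·36.18 = 0.1759·Cₑ + 36·0.00509.
Cₑ = (2.677 − 0.1832) / 0.1759 = 14.18 mg/L.
Required removal = 1 − 14.18/43.4 = 67.34 %.

67.3 %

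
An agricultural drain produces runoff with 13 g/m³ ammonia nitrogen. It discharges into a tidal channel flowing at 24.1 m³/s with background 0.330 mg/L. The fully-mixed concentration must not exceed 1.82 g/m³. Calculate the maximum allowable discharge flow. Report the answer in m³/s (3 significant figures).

3.21 m³/s

Mass balance at complete mixing: C_std·(Q_w + Q_r) = Q_w·C_e + Q_r·C_b.
Rearranging, Q_w = Q_r·(C_std − C_b)/(C_e − C_std) = 24.1·(1.82 − 0.33) / (13 − 1.82) = 3.212 m³/s.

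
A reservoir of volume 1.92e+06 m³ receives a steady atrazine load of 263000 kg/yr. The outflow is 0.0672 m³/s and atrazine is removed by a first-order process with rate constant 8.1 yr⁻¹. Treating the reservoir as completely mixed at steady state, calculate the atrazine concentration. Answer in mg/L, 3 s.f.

Outflow Q = 0.0672 m³/s × 3.156e+07 s/yr = 2.121e+06 m³/yr.
Steady-state CSTR mass balance: W = Q·C + k·V·C, so C = W/(Q + kV).
Q + kV = 2.121e+06 + 8.1·1.92e+06 = 1.767e+07 m³/yr.
C = 263000/1.767e+07 = 0.01488 kg/m³ = 14.88 mg/L.

14.9 mg/L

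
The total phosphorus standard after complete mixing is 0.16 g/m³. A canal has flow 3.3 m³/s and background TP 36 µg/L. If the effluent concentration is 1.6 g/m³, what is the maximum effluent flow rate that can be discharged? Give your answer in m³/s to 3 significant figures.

0.284 m³/s

36 µg/L = 0.036 mg/L.
Mass balance at complete mixing: C_std·(Q_w + Q_r) = Q_w·C_e + Q_r·C_b.
Rearranging, Q_w = Q_r·(C_std − C_b)/(C_e − C_std) = 3.3·(0.16 − 0.036) / (1.6 − 0.16) = 0.2842 m³/s.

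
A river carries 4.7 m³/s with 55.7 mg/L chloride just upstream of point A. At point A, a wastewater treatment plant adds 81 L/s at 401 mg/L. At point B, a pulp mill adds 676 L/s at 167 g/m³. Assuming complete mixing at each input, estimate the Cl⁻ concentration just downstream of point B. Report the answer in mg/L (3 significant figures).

74.6 mg/L

81 L/s = 0.081 m³/s.
After input A: C = (4.7·55.7 + 0.081·401) / 4.781 = 61.55 mg/L.
676 L/s = 0.676 m³/s.
After input B: C = (4.781·61.55 + 0.676·167) / 5.457 = 74.61 mg/L.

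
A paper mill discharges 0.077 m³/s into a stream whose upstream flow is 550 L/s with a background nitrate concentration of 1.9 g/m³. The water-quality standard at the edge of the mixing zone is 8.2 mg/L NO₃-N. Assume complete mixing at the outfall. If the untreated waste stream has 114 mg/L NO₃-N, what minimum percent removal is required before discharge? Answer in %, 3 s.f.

550 L/s = 0.55 m³/s.
Mass balance: 8.2·0.627 = 0.077·Cₑ + 0.55·1.9.
Cₑ = (5.141 − 1.045) / 0.077 = 53.2 mg/L.
Required removal = 1 − 53.2/114 = 53.33 %.

53.3 %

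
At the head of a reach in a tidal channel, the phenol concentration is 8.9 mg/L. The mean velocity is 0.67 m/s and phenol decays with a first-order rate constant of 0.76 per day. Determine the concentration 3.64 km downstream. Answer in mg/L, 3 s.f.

Travel time t = 3.64 km / 0.67 m/s = 3640/0.67 = 5433 s = 0.06288 d.
First-order decay: C = 8.9·exp(−0.76·0.06288) = 8.9·0.9533 = 8.485 mg/L.

8.48 mg/L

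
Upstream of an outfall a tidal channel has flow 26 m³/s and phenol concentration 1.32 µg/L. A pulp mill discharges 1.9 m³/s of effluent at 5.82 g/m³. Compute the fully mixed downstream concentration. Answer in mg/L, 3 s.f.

1.32 µg/L = 0.00132 mg/L.
Conservation of mass across the mixing zone: C = (1.9·5.82 + 26·0.00132) / (1.9 + 26) = 11.09/27.9 = 0.3976 mg/L.

0.398 mg/L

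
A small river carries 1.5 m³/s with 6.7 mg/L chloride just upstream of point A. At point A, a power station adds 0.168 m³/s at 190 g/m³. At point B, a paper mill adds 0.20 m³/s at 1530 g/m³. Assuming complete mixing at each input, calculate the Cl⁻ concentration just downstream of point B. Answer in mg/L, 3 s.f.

186 mg/L

After input A: C = (1.5·6.7 + 0.168·190) / 1.668 = 25.16 mg/L.
After input B: C = (1.668·25.16 + 0.2·1530) / 1.868 = 186.3 mg/L.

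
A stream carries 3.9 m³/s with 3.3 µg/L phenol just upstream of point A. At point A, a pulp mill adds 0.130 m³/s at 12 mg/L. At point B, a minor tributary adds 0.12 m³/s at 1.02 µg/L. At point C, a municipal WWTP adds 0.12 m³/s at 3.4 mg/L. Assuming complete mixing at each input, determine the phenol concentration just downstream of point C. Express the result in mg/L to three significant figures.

0.464 mg/L

3.3 µg/L = 0.0033 mg/L.
After input A: C = (3.9·0.0033 + 0.13·12) / 4.03 = 0.3903 mg/L.
1.02 µg/L = 0.00102 mg/L.
After input B: C = (4.03·0.3903 + 0.12·0.00102) / 4.15 = 0.379 mg/L.
After input C: C = (4.15·0.379 + 0.12·3.4) / 4.27 = 0.4639 mg/L.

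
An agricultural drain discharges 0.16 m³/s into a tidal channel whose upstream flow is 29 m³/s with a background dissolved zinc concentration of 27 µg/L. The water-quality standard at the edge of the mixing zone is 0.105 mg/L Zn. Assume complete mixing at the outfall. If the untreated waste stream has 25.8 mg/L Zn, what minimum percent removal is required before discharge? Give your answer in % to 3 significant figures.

27 µg/L = 0.027 mg/L.
Mass balance: 0.105·29.16 = 0.16·Cₑ + 29·0.027.
Cₑ = (3.062 − 0.783) / 0.16 = 14.24 mg/L.
Required removal = 1 − 14.24/25.8 = 44.8 %.

44.8 %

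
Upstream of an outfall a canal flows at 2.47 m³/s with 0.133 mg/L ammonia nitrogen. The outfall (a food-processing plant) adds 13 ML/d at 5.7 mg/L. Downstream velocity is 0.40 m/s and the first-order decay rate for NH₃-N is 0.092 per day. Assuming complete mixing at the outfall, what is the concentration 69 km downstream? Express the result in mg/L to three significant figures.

13 ML/d = 0.1505 m³/s.
After complete mixing, C₀ = (0.1505·5.7 + 2.47·0.133) / 2.62 = 0.4526 mg/L.
Travel time t = 6.9e+04 m / 0.40 m/s = 1.725e+05 s = 1.997 d.
C = 0.4526·exp(−0.092·1.997) = 0.4526·0.8322 = 0.3767 mg/L.

0.377 mg/L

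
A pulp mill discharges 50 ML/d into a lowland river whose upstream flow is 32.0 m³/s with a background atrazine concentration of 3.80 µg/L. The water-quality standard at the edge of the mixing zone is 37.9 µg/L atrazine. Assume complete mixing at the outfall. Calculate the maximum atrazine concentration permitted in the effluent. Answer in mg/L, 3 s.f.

1.92 mg/L

50 ML/d = 0.5787 m³/s.
3.80 µg/L = 0.0038 mg/L.
37.9 µg/L = 0.0379 mg/L.
Mass balance: 0.0379·32.58 = 0.5787·Cₑ + 32·0.0038.
Cₑ = (1.235 − 0.1216) / 0.5787 = 1.923 mg/L.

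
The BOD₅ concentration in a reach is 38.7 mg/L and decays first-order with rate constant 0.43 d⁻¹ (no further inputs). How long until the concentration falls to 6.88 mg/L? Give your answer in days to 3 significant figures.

4.02 d

t = ln(C₀/C)/k = ln(38.7/6.88)/0.43 = 1.727/0.43 = 4.017 d.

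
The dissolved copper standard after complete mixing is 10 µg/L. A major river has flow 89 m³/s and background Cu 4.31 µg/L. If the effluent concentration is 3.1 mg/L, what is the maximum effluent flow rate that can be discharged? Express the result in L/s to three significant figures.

164 L/s

4.31 µg/L = 0.00431 mg/L.
10 µg/L = 0.01 mg/L.
Mass balance at complete mixing: C_std·(Q_w + Q_r) = Q_w·C_e + Q_r·C_b.
Rearranging, Q_w = Q_r·(C_std − C_b)/(C_e − C_std) = 89·(0.01 − 0.00431) / (3.1 − 0.01) = 0.1639 m³/s.
= 163.9 L/s.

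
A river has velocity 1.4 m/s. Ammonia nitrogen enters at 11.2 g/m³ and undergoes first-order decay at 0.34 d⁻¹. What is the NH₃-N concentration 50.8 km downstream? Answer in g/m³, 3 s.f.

9.71 g/m³

Travel time t = 50.8 km / 1.4 m/s = 5.08e+04/1.4 = 3.629e+04 s = 0.42 d.
First-order decay: C = 11.2·exp(−0.34·0.42) = 11.2·0.8669 = 9.71 g/m³.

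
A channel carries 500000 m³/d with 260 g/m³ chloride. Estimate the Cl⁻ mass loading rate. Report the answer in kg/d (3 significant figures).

500000 m³/d = 5.787 m³/s.
Mass flux = Q·C = 5.787 m³/s × 260 g/m³ = 1505 g/s.
= 1505 g/s × 86.4 = 1.3e+05 kg/d.

130000 kg/d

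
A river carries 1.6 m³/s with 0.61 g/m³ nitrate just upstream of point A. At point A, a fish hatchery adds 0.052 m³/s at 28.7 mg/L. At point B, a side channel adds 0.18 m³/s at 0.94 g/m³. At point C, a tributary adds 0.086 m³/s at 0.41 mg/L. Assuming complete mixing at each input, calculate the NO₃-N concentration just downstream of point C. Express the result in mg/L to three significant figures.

1.39 mg/L

After input A: C = (1.6·0.61 + 0.052·28.7) / 1.652 = 1.494 mg/L.
After input B: C = (1.652·1.494 + 0.18·0.94) / 1.832 = 1.44 mg/L.
After input C: C = (1.832·1.44 + 0.086·0.41) / 1.918 = 1.394 mg/L.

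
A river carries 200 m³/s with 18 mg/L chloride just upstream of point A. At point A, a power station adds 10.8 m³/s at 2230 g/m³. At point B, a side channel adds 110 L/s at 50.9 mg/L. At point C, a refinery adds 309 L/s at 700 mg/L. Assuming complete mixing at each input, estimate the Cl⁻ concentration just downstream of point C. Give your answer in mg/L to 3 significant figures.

After input A: C = (200·18 + 10.8·2230) / 210.8 = 131.3 mg/L.
110 L/s = 0.11 m³/s.
After input B: C = (210.8·131.3 + 0.11·50.9) / 210.9 = 131.3 mg/L.
309 L/s = 0.309 m³/s.
After input C: C = (210.9·131.3 + 0.309·700) / 211.2 = 132.1 mg/L.

132 mg/L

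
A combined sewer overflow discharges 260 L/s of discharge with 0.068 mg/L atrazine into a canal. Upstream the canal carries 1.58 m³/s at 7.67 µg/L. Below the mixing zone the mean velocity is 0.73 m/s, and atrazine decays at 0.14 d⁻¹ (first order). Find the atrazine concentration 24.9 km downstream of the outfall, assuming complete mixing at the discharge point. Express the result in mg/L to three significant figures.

260 L/s = 0.26 m³/s.
7.67 µg/L = 0.00767 mg/L.
After complete mixing, C₀ = (0.26·0.068 + 1.58·0.00767) / 1.84 = 0.01619 mg/L.
Travel time t = 2.49e+04 m / 0.73 m/s = 3.411e+04 s = 0.3948 d.
C = 0.01619·exp(−0.14·0.3948) = 0.01619·0.9462 = 0.01532 mg/L.

0.0153 mg/L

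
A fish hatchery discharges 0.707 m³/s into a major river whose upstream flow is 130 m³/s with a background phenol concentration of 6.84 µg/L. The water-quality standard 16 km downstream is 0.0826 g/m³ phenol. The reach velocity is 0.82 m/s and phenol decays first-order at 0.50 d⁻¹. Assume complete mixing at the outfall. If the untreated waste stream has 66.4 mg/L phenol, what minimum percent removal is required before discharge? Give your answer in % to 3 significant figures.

76.1 %

6.84 µg/L = 0.00684 mg/L.
Travel time to the compliance point: t = 1.6e+04/0.82 = 1.951e+04 s = 0.2258 d; decay factor exp(−0.50·0.2258) = 0.8932.
So the concentration just after mixing may be at most 0.0826/0.8932 = 0.09247 mg/L.
Mass balance: 0.09247·130.7 = 0.707·Cₑ + 130·0.00684.
Cₑ = (12.09 − 0.8892) / 0.707 = 15.84 mg/L.
Required removal = 1 − 15.84/66.4 = 76.15 %.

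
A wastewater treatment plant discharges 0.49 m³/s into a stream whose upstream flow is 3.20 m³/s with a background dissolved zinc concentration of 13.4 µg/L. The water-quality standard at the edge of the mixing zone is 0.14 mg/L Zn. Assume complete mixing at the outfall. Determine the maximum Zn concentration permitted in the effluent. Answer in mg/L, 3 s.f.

0.967 mg/L

13.4 µg/L = 0.0134 mg/L.
Mass balance: 0.14·3.69 = 0.49·Cₑ + 3.2·0.0134.
Cₑ = (0.5166 − 0.04288) / 0.49 = 0.9668 mg/L.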